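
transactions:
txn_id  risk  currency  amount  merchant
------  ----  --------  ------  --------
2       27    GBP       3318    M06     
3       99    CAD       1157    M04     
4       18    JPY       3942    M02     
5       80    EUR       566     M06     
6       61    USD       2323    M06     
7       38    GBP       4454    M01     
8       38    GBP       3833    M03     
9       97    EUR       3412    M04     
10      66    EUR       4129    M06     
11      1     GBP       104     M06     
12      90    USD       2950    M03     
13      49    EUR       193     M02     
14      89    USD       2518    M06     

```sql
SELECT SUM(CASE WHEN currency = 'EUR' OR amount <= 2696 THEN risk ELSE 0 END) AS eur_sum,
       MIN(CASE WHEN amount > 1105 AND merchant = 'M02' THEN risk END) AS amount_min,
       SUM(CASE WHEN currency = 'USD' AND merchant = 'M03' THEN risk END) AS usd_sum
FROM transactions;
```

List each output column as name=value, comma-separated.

[eur_sum: currency = 'EUR' OR amount <= 2696]
txn_id=2: ✗
txn_id=3: ✓ → 99
txn_id=4: ✗
txn_id=5: ✓ → 80
txn_id=6: ✓ → 61
txn_id=7: ✗
txn_id=8: ✗
txn_id=9: ✓ → 97
txn_id=10: ✓ → 66
txn_id=11: ✓ → 1
txn_id=12: ✗
txn_id=13: ✓ → 49
txn_id=14: ✓ → 89
eur_sum = 99 + 80 + 61 + 97 + 66 + 1 + 49 + 89 = 542
—
[amount_min: amount > 1105 AND merchant = 'M02']
txn_id=2: ✗
txn_id=3: ✗
txn_id=4: ✓ → 18
txn_id=5: ✗
txn_id=6: ✗
txn_id=7: ✗
txn_id=8: ✗
txn_id=9: ✗
txn_id=10: ✗
txn_id=11: ✗
txn_id=12: ✗
txn_id=13: ✗
txn_id=14: ✗
amount_min = MIN(18) = 18
—
[usd_sum: currency = 'USD' AND merchant = 'M03']
txn_id=2: ✗
txn_id=3: ✗
txn_id=4: ✗
txn_id=5: ✗
txn_id=6: ✗
txn_id=7: ✗
txn_id=8: ✗
txn_id=9: ✗
txn_id=10: ✗
txn_id=11: ✗
txn_id=12: ✓ → 90
txn_id=13: ✗
txn_id=14: ✗
usd_sum = 90

eur_sum=542, amount_min=18, usd_sum=90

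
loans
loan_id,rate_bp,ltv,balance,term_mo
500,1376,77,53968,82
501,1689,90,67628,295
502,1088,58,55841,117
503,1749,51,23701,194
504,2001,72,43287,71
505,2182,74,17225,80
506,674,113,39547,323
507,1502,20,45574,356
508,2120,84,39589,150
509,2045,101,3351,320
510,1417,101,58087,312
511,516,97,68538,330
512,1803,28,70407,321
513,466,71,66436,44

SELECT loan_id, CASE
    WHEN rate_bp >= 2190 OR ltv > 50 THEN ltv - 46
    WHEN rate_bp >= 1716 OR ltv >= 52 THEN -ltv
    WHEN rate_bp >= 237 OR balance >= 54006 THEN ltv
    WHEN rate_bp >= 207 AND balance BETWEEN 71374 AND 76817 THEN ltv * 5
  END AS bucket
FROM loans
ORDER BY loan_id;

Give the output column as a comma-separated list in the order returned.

loan_id=500: rate_bp >= 2190 OR ltv > 50 → 31
loan_id=501: rate_bp >= 2190 OR ltv > 50 → 44
loan_id=502: rate_bp >= 2190 OR ltv > 50 → 12
loan_id=503: rate_bp >= 2190 OR ltv > 50 → 5
loan_id=504: rate_bp >= 2190 OR ltv > 50 → 26
loan_id=505: rate_bp >= 2190 OR ltv > 50 → 28
loan_id=506: rate_bp >= 2190 OR ltv > 50 → 67
loan_id=507: rate_bp >= 237 OR balance >= 54006 → 20
loan_id=508: rate_bp >= 2190 OR ltv > 50 → 38
loan_id=509: rate_bp >= 2190 OR ltv > 50 → 55
loan_id=510: rate_bp >= 2190 OR ltv > 50 → 55
loan_id=511: rate_bp >= 2190 OR ltv > 50 → 51
loan_id=512: rate_bp >= 1716 OR ltv >= 52 → -28
loan_id=513: rate_bp >= 2190 OR ltv > 50 → 25

31, 44, 12, 5, 26, 28, 67, 20, 38, 55, 55, 51, -28, 25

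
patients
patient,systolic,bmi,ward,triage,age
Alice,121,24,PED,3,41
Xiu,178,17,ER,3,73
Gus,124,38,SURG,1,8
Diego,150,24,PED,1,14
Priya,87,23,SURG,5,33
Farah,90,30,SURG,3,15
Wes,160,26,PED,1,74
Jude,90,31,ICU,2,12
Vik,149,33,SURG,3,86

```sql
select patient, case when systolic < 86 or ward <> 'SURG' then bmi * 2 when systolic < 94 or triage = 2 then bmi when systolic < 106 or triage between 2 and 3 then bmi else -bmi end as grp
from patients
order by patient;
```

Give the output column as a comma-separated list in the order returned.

48, 48, 30, -38, 62, 23, 33, 52, 34

patient=Alice: systolic < 86 or ward <> 'SURG' → 48
patient=Diego: systolic < 86 or ward <> 'SURG' → 48
patient=Farah: systolic < 94 or triage = 2 → 30
patient=Gus: ELSE → -38
patient=Jude: systolic < 86 or ward <> 'SURG' → 62
patient=Priya: systolic < 94 or triage = 2 → 23
patient=Vik: systolic < 106 or triage between 2 and 3 → 33
patient=Wes: systolic < 86 or ward <> 'SURG' → 52
patient=Xiu: systolic < 86 or ward <> 'SURG' → 34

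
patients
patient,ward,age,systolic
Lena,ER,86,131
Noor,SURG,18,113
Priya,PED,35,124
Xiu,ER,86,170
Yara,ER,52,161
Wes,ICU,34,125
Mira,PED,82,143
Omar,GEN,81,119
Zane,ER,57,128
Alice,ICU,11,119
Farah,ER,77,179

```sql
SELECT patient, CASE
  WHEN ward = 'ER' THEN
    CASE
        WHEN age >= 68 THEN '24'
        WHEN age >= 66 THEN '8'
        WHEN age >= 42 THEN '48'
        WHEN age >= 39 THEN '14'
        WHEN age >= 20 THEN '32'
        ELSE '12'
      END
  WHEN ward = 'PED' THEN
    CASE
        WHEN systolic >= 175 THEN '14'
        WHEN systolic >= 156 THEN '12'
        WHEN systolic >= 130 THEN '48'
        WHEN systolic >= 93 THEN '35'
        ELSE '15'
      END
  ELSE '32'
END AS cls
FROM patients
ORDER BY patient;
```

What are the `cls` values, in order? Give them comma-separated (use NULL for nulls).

patient=Alice: ward='ICU' → outer ELSE → 32
patient=Farah: ward='ER' → inner[age >= 68] → 24
patient=Lena: ward='ER' → inner[age >= 68] → 24
patient=Mira: ward='PED' → inner[systolic >= 130] → 48
patient=Noor: ward='SURG' → outer ELSE → 32
patient=Omar: ward='GEN' → outer ELSE → 32
patient=Priya: ward='PED' → inner[systolic >= 93] → 35
patient=Wes: ward='ICU' → outer ELSE → 32
patient=Xiu: ward='ER' → inner[age >= 68] → 24
patient=Yara: ward='ER' → inner[age >= 42] → 48
patient=Zane: ward='ER' → inner[age >= 42] → 48

32, 24, 24, 48, 32, 32, 35, 32, 24, 48, 48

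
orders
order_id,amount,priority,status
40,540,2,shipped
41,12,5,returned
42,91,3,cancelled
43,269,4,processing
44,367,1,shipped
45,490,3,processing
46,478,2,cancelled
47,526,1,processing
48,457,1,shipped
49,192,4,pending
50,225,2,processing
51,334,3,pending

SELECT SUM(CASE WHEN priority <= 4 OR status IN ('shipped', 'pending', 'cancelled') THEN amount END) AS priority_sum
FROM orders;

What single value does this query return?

order_id=40: ✓ → 540
order_id=41: ✗
order_id=42: ✓ → 91
order_id=43: ✓ → 269
order_id=44: ✓ → 367
order_id=45: ✓ → 490
order_id=46: ✓ → 478
order_id=47: ✓ → 526
order_id=48: ✓ → 457
order_id=49: ✓ → 192
order_id=50: ✓ → 225
order_id=51: ✓ → 334
priority_sum = 540 + 91 + 269 + 367 + 490 + 478 + 526 + 457 + 192 + 225 + 334 = 3969

3969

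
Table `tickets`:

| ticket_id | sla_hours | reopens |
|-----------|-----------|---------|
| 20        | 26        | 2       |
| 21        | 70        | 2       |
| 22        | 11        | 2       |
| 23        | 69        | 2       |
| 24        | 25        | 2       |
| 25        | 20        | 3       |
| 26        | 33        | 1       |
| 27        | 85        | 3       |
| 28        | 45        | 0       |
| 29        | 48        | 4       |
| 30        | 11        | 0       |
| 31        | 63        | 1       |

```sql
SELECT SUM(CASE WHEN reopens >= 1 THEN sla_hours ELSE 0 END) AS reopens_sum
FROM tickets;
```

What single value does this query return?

450

ticket_id=20: ✓ → 26
ticket_id=21: ✓ → 70
ticket_id=22: ✓ → 11
ticket_id=23: ✓ → 69
ticket_id=24: ✓ → 25
ticket_id=25: ✓ → 20
ticket_id=26: ✓ → 33
ticket_id=27: ✓ → 85
ticket_id=28: ✗
ticket_id=29: ✓ → 48
ticket_id=30: ✗
ticket_id=31: ✓ → 63
reopens_sum = 26 + 70 + 11 + 69 + 25 + 20 + 33 + 85 + 48 + 63 = 450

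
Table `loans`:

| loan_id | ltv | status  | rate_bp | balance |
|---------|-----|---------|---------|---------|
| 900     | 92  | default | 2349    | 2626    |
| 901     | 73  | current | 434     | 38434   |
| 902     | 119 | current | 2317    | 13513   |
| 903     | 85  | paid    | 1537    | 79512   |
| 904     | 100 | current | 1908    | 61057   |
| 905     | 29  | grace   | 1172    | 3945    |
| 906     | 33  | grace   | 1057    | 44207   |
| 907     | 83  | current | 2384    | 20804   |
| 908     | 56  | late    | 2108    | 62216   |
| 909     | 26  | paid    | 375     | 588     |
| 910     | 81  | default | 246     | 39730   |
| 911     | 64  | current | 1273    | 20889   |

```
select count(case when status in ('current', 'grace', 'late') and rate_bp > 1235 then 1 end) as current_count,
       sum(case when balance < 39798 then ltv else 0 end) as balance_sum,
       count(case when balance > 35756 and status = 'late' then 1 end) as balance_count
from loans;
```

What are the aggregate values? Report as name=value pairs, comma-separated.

current_count=5, balance_sum=567, balance_count=1

[current_count: status in ('current', 'grace', 'late') and rate_bp > 1235]
loan_id=900: ✗
loan_id=901: ✗
loan_id=902: ✓ → 1
loan_id=903: ✗
loan_id=904: ✓ → 1
loan_id=905: ✗
loan_id=906: ✗
loan_id=907: ✓ → 1
loan_id=908: ✓ → 1
loan_id=909: ✗
loan_id=910: ✗
loan_id=911: ✓ → 1
current_count = COUNT(1, 1, 1, 1, 1) = 5
—
[balance_sum: balance < 39798]
loan_id=900: ✓ → 92
loan_id=901: ✓ → 73
loan_id=902: ✓ → 119
loan_id=903: ✗
loan_id=904: ✗
loan_id=905: ✓ → 29
loan_id=906: ✗
loan_id=907: ✓ → 83
loan_id=908: ✗
loan_id=909: ✓ → 26
loan_id=910: ✓ → 81
loan_id=911: ✓ → 64
balance_sum = 92 + 73 + 119 + 29 + 83 + 26 + 81 + 64 = 567
—
[balance_count: balance > 35756 and status = 'late']
loan_id=900: ✗
loan_id=901: ✗
loan_id=902: ✗
loan_id=903: ✗
loan_id=904: ✗
loan_id=905: ✗
loan_id=906: ✗
loan_id=907: ✗
loan_id=908: ✓ → 1
loan_id=909: ✗
loan_id=910: ✗
loan_id=911: ✗
balance_count = COUNT(1) = 1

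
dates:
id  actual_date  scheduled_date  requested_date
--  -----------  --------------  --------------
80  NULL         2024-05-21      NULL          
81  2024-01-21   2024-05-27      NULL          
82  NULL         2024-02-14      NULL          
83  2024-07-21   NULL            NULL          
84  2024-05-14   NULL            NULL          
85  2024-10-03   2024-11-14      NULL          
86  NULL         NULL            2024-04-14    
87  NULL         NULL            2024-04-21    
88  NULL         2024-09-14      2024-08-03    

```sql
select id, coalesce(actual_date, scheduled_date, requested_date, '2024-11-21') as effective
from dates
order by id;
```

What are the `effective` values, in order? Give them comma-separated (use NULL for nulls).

id=80: actual_date=NULL, scheduled_date=2024-05-21 → 2024-05-21
id=81: actual_date=2024-01-21 → 2024-01-21
id=82: actual_date=NULL, scheduled_date=2024-02-14 → 2024-02-14
id=83: actual_date=2024-07-21 → 2024-07-21
id=84: actual_date=2024-05-14 → 2024-05-14
id=85: actual_date=2024-10-03 → 2024-10-03
id=86: actual_date=NULL, scheduled_date=NULL, requested_date=2024-04-14 → 2024-04-14
id=87: actual_date=NULL, scheduled_date=NULL, requested_date=2024-04-21 → 2024-04-21
id=88: actual_date=NULL, scheduled_date=2024-09-14 → 2024-09-14

2024-05-21, 2024-01-21, 2024-02-14, 2024-07-21, 2024-05-14, 2024-10-03, 2024-04-14, 2024-04-21, 2024-09-14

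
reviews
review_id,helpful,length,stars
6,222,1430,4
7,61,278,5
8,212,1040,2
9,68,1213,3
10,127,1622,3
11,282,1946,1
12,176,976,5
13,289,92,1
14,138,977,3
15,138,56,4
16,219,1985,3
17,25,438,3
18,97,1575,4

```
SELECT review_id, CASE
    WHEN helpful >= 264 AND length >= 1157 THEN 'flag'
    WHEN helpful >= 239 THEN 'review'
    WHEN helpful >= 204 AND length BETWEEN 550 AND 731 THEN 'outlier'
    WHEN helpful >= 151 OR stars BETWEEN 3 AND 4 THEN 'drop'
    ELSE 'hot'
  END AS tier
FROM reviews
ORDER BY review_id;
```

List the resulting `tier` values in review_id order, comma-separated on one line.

review_id=6: helpful >= 151 OR stars BETWEEN 3 AND 4 → drop
review_id=7: ELSE → hot
review_id=8: helpful >= 151 OR stars BETWEEN 3 AND 4 → drop
review_id=9: helpful >= 151 OR stars BETWEEN 3 AND 4 → drop
review_id=10: helpful >= 151 OR stars BETWEEN 3 AND 4 → drop
review_id=11: helpful >= 264 AND length >= 1157 → flag
review_id=12: helpful >= 151 OR stars BETWEEN 3 AND 4 → drop
review_id=13: helpful >= 239 → review
review_id=14: helpful >= 151 OR stars BETWEEN 3 AND 4 → drop
review_id=15: helpful >= 151 OR stars BETWEEN 3 AND 4 → drop
review_id=16: helpful >= 151 OR stars BETWEEN 3 AND 4 → drop
review_id=17: helpful >= 151 OR stars BETWEEN 3 AND 4 → drop
review_id=18: helpful >= 151 OR stars BETWEEN 3 AND 4 → drop

drop, hot, drop, drop, drop, flag, drop, review, drop, drop, drop, drop, drop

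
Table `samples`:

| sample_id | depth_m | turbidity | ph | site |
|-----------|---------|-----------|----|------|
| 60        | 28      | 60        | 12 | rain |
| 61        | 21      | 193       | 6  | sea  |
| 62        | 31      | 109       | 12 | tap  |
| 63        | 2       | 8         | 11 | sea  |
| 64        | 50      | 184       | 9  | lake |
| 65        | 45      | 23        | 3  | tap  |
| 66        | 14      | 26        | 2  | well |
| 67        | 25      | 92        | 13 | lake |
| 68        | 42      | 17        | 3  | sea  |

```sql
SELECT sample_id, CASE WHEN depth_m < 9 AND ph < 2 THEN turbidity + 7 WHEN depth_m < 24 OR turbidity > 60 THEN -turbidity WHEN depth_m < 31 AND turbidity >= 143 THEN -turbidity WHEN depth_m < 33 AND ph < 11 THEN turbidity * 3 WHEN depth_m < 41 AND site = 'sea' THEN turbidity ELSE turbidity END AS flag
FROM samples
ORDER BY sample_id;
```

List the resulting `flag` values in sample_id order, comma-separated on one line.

60, -193, -109, -8, -184, 23, -26, -92, 17

sample_id=60: ELSE → 60
sample_id=61: depth_m < 24 OR turbidity > 60 → -193
sample_id=62: depth_m < 24 OR turbidity > 60 → -109
sample_id=63: depth_m < 24 OR turbidity > 60 → -8
sample_id=64: depth_m < 24 OR turbidity > 60 → -184
sample_id=65: ELSE → 23
sample_id=66: depth_m < 24 OR turbidity > 60 → -26
sample_id=67: depth_m < 24 OR turbidity > 60 → -92
sample_id=68: ELSE → 17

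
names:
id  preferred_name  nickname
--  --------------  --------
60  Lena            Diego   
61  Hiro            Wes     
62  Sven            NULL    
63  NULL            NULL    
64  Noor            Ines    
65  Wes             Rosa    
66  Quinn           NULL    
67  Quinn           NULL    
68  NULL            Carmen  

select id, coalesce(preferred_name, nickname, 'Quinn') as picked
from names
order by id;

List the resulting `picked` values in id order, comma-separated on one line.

id=60: preferred_name=Lena → Lena
id=61: preferred_name=Hiro → Hiro
id=62: preferred_name=Sven → Sven
id=63: preferred_name=NULL, nickname=NULL, → literal Quinn → Quinn
id=64: preferred_name=Noor → Noor
id=65: preferred_name=Wes → Wes
id=66: preferred_name=Quinn → Quinn
id=67: preferred_name=Quinn → Quinn
id=68: preferred_name=NULL, nickname=Carmen → Carmen

Lena, Hiro, Sven, Quinn, Noor, Wes, Quinn, Quinn, Carmen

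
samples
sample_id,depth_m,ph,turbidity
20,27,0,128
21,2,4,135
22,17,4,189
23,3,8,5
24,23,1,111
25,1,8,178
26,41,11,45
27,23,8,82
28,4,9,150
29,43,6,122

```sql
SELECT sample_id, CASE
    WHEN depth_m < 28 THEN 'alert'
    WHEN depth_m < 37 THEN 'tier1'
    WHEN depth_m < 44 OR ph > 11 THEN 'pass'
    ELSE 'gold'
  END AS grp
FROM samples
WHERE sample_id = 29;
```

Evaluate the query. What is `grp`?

sample_id = 29: depth_m=43, ph=6, turbidity=122.
depth_m < 28 → false
depth_m < 37 → false
depth_m < 44 OR ph > 11 → true → pass

pass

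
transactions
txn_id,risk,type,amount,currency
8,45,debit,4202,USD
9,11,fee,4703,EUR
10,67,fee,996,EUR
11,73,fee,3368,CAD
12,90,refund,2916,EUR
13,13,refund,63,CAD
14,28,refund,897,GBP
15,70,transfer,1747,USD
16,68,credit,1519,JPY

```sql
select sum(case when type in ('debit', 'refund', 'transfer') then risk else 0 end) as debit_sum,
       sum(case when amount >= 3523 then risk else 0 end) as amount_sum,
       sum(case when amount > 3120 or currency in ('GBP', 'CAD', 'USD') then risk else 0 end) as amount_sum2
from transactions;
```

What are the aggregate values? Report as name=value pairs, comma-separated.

debit_sum=246, amount_sum=56, amount_sum2=240

[debit_sum: type in ('debit', 'refund', 'transfer')]
txn_id=8: ✓ → 45
txn_id=9: ✗
txn_id=10: ✗
txn_id=11: ✗
txn_id=12: ✓ → 90
txn_id=13: ✓ → 13
txn_id=14: ✓ → 28
txn_id=15: ✓ → 70
txn_id=16: ✗
debit_sum = 45 + 90 + 13 + 28 + 70 = 246
—
[amount_sum: amount >= 3523]
txn_id=8: ✓ → 45
txn_id=9: ✓ → 11
txn_id=10: ✗
txn_id=11: ✗
txn_id=12: ✗
txn_id=13: ✗
txn_id=14: ✗
txn_id=15: ✗
txn_id=16: ✗
amount_sum = 45 + 11 = 56
—
[amount_sum2: amount > 3120 or currency in ('GBP', 'CAD', 'USD')]
txn_id=8: ✓ → 45
txn_id=9: ✓ → 11
txn_id=10: ✗
txn_id=11: ✓ → 73
txn_id=12: ✗
txn_id=13: ✓ → 13
txn_id=14: ✓ → 28
txn_id=15: ✓ → 70
txn_id=16: ✗
amount_sum2 = 45 + 11 + 73 + 13 + 28 + 70 = 240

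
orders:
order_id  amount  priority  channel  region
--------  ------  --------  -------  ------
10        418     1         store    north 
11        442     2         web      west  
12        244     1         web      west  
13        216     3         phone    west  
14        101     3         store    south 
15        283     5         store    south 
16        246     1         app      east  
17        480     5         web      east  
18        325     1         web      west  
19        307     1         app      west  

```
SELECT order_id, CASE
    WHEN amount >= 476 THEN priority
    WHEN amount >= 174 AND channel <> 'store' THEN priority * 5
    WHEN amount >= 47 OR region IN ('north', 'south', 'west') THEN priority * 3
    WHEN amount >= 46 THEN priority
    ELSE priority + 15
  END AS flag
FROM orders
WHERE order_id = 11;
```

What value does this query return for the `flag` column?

order_id = 11: amount=442, priority=2, channel=web, region=west.
amount >= 476 → false
amount >= 174 AND channel <> 'store' → true → 10

10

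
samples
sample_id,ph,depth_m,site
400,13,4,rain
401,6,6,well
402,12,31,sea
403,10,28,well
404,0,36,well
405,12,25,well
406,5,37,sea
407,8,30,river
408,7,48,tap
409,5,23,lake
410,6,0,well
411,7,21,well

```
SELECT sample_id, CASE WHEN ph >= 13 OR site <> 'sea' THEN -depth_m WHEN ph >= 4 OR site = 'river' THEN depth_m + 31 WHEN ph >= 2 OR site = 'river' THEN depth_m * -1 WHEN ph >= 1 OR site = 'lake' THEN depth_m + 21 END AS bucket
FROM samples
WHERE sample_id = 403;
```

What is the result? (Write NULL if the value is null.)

sample_id = 403: ph=10, depth_m=28, site=well.
ph >= 13 OR site <> 'sea' → true → -28

-28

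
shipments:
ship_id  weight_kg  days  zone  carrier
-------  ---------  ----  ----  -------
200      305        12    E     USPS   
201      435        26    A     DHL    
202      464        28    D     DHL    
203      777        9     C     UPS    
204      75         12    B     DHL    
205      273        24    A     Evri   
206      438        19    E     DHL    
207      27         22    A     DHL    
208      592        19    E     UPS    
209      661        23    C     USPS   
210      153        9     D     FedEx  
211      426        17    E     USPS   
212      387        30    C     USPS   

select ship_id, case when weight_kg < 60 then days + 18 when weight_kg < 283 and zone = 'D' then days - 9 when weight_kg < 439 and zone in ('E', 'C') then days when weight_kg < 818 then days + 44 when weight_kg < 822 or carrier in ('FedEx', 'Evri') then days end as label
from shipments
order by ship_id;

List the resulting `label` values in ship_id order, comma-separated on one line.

ship_id=200: weight_kg < 439 and zone in ('E', 'C') → 12
ship_id=201: weight_kg < 818 → 70
ship_id=202: weight_kg < 818 → 72
ship_id=203: weight_kg < 818 → 53
ship_id=204: weight_kg < 818 → 56
ship_id=205: weight_kg < 818 → 68
ship_id=206: weight_kg < 439 and zone in ('E', 'C') → 19
ship_id=207: weight_kg < 60 → 40
ship_id=208: weight_kg < 818 → 63
ship_id=209: weight_kg < 818 → 67
ship_id=210: weight_kg < 283 and zone = 'D' → 0
ship_id=211: weight_kg < 439 and zone in ('E', 'C') → 17
ship_id=212: weight_kg < 439 and zone in ('E', 'C') → 30

12, 70, 72, 53, 56, 68, 19, 40, 63, 67, 0, 17, 30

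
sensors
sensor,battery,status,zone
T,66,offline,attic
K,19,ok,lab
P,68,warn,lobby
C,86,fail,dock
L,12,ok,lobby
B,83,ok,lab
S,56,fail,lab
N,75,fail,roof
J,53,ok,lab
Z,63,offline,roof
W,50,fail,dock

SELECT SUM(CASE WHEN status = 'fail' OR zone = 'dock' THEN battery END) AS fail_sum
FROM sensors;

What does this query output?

sensor=T: ✗
sensor=K: ✗
sensor=P: ✗
sensor=C: ✓ → 86
sensor=L: ✗
sensor=B: ✗
sensor=S: ✓ → 56
sensor=N: ✓ → 75
sensor=J: ✗
sensor=Z: ✗
sensor=W: ✓ → 50
fail_sum = 86 + 56 + 75 + 50 = 267

267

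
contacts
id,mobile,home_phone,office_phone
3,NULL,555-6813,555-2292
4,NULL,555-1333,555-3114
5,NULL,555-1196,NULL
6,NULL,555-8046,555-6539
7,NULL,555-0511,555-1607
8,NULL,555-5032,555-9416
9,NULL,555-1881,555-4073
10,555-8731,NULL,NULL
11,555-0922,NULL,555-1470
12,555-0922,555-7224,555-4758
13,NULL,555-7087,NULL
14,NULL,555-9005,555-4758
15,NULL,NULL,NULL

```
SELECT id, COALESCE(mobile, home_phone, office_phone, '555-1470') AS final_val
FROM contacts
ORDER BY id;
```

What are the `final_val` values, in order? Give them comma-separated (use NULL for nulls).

555-6813, 555-1333, 555-1196, 555-8046, 555-0511, 555-5032, 555-1881, 555-8731, 555-0922, 555-0922, 555-7087, 555-9005, 555-1470

id=3: mobile=NULL, home_phone=555-6813 → 555-6813
id=4: mobile=NULL, home_phone=555-1333 → 555-1333
id=5: mobile=NULL, home_phone=555-1196 → 555-1196
id=6: mobile=NULL, home_phone=555-8046 → 555-8046
id=7: mobile=NULL, home_phone=555-0511 → 555-0511
id=8: mobile=NULL, home_phone=555-5032 → 555-5032
id=9: mobile=NULL, home_phone=555-1881 → 555-1881
id=10: mobile=555-8731 → 555-8731
id=11: mobile=555-0922 → 555-0922
id=12: mobile=555-0922 → 555-0922
id=13: mobile=NULL, home_phone=555-7087 → 555-7087
id=14: mobile=NULL, home_phone=555-9005 → 555-9005
id=15: mobile=NULL, home_phone=NULL, office_phone=NULL, → literal 555-1470 → 555-1470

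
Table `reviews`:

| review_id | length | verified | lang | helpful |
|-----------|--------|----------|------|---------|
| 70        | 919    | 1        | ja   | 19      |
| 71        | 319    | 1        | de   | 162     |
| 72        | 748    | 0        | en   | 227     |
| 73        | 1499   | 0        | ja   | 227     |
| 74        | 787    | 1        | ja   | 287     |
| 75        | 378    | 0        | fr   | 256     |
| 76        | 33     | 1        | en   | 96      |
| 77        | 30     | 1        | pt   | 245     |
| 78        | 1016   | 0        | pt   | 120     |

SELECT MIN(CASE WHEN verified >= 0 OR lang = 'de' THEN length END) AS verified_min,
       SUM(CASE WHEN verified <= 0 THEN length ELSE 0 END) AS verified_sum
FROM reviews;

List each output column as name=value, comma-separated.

[verified_min: verified >= 0 OR lang = 'de']
review_id=70: ✓ → 919
review_id=71: ✓ → 319
review_id=72: ✓ → 748
review_id=73: ✓ → 1499
review_id=74: ✓ → 787
review_id=75: ✓ → 378
review_id=76: ✓ → 33
review_id=77: ✓ → 30
review_id=78: ✓ → 1016
verified_min = MIN(919, 319, 748, 1499, 787, 378, 33, 30, 1016) = 30
—
[verified_sum: verified <= 0]
review_id=70: ✗
review_id=71: ✗
review_id=72: ✓ → 748
review_id=73: ✓ → 1499
review_id=74: ✗
review_id=75: ✓ → 378
review_id=76: ✗
review_id=77: ✗
review_id=78: ✓ → 1016
verified_sum = 748 + 1499 + 378 + 1016 = 3641

verified_min=30, verified_sum=3641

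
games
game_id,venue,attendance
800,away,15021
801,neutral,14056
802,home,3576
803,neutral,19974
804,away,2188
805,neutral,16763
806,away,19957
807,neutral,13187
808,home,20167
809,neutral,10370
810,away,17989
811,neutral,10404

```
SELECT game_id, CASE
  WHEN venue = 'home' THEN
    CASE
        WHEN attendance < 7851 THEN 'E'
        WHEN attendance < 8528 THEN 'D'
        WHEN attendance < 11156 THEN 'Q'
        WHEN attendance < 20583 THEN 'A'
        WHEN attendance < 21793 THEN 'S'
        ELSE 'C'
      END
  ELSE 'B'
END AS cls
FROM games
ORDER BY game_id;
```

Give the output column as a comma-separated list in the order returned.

B, B, E, B, B, B, B, B, A, B, B, B

game_id=800: venue='away' → outer ELSE → B
game_id=801: venue='neutral' → outer ELSE → B
game_id=802: venue='home' → inner[attendance < 7851] → E
game_id=803: venue='neutral' → outer ELSE → B
game_id=804: venue='away' → outer ELSE → B
game_id=805: venue='neutral' → outer ELSE → B
game_id=806: venue='away' → outer ELSE → B
game_id=807: venue='neutral' → outer ELSE → B
game_id=808: venue='home' → inner[attendance < 20583] → A
game_id=809: venue='neutral' → outer ELSE → B
game_id=810: venue='away' → outer ELSE → B
game_id=811: venue='neutral' → outer ELSE → B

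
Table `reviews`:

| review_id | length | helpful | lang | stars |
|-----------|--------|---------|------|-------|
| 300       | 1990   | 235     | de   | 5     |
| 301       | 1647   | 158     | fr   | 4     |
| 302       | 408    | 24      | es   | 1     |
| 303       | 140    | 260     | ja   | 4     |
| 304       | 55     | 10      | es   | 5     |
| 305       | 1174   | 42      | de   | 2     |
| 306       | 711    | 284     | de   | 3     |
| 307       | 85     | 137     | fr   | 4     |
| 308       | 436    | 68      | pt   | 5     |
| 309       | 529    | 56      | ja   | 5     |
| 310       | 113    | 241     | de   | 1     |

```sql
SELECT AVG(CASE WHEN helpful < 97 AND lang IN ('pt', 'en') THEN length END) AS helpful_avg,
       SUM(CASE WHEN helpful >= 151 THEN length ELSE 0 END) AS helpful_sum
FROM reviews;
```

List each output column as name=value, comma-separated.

[helpful_avg: helpful < 97 AND lang IN ('pt', 'en')]
review_id=300: ✗
review_id=301: ✗
review_id=302: ✗
review_id=303: ✗
review_id=304: ✗
review_id=305: ✗
review_id=306: ✗
review_id=307: ✗
review_id=308: ✓ → 436
review_id=309: ✗
review_id=310: ✗
helpful_avg = 436
—
[helpful_sum: helpful >= 151]
review_id=300: ✓ → 1990
review_id=301: ✓ → 1647
review_id=302: ✗
review_id=303: ✓ → 140
review_id=304: ✗
review_id=305: ✗
review_id=306: ✓ → 711
review_id=307: ✗
review_id=308: ✗
review_id=309: ✗
review_id=310: ✓ → 113
helpful_sum = 1990 + 1647 + 140 + 711 + 113 = 4601

helpful_avg=436, helpful_sum=4601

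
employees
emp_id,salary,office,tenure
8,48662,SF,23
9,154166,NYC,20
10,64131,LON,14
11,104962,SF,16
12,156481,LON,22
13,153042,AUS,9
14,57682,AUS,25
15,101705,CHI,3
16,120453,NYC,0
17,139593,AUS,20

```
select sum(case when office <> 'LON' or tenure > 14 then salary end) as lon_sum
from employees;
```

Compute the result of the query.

1036746

emp_id=8: ✓ → 48662
emp_id=9: ✓ → 154166
emp_id=10: ✗
emp_id=11: ✓ → 104962
emp_id=12: ✓ → 156481
emp_id=13: ✓ → 153042
emp_id=14: ✓ → 57682
emp_id=15: ✓ → 101705
emp_id=16: ✓ → 120453
emp_id=17: ✓ → 139593
lon_sum = 48662 + 154166 + 104962 + 156481 + 153042 + 57682 + 101705 + 120453 + 139593 = 1036746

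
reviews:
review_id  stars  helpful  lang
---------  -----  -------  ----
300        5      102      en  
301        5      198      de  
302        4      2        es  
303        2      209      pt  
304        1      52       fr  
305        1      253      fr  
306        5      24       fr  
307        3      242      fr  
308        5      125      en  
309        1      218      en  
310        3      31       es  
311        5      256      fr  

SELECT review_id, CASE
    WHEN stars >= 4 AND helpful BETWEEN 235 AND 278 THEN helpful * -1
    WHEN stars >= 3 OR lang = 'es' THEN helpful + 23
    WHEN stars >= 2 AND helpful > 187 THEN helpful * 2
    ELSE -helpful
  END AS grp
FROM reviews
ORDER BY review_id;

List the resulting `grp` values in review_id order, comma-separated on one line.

125, 221, 25, 418, -52, -253, 47, 265, 148, -218, 54, -256

review_id=300: stars >= 3 OR lang = 'es' → 125
review_id=301: stars >= 3 OR lang = 'es' → 221
review_id=302: stars >= 3 OR lang = 'es' → 25
review_id=303: stars >= 2 AND helpful > 187 → 418
review_id=304: ELSE → -52
review_id=305: ELSE → -253
review_id=306: stars >= 3 OR lang = 'es' → 47
review_id=307: stars >= 3 OR lang = 'es' → 265
review_id=308: stars >= 3 OR lang = 'es' → 148
review_id=309: ELSE → -218
review_id=310: stars >= 3 OR lang = 'es' → 54
review_id=311: stars >= 4 AND helpful BETWEEN 235 AND 278 → -256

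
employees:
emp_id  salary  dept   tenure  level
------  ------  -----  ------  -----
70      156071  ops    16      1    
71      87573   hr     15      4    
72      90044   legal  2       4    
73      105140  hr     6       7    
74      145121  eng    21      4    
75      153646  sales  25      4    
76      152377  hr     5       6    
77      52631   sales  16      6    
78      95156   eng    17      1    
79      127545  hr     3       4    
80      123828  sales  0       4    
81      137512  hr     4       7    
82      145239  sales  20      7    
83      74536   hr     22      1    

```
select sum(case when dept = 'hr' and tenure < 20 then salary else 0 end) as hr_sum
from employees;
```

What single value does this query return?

emp_id=70: ✗
emp_id=71: ✓ → 87573
emp_id=72: ✗
emp_id=73: ✓ → 105140
emp_id=74: ✗
emp_id=75: ✗
emp_id=76: ✓ → 152377
emp_id=77: ✗
emp_id=78: ✗
emp_id=79: ✓ → 127545
emp_id=80: ✗
emp_id=81: ✓ → 137512
emp_id=82: ✗
emp_id=83: ✗
hr_sum = 87573 + 105140 + 152377 + 127545 + 137512 = 610147

610147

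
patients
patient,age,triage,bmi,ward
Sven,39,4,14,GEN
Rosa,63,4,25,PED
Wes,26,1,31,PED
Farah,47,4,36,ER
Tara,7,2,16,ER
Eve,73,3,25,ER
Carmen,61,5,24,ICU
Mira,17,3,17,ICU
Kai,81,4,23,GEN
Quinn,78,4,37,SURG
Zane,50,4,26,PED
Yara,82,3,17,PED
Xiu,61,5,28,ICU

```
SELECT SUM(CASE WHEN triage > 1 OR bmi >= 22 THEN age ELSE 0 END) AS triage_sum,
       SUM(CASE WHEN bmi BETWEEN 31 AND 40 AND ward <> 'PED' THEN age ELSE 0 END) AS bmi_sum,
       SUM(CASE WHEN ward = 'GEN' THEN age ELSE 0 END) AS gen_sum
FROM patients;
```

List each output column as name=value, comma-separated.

triage_sum=685, bmi_sum=125, gen_sum=120

[triage_sum: triage > 1 OR bmi >= 22]
patient=Sven: ✓ → 39
patient=Rosa: ✓ → 63
patient=Wes: ✓ → 26
patient=Farah: ✓ → 47
patient=Tara: ✓ → 7
patient=Eve: ✓ → 73
patient=Carmen: ✓ → 61
patient=Mira: ✓ → 17
patient=Kai: ✓ → 81
patient=Quinn: ✓ → 78
patient=Zane: ✓ → 50
patient=Yara: ✓ → 82
patient=Xiu: ✓ → 61
triage_sum = 39 + 63 + 26 + 47 + 7 + 73 + 61 + 17 + 81 + 78 + 50 + 82 + 61 = 685
—
[bmi_sum: bmi BETWEEN 31 AND 40 AND ward <> 'PED']
patient=Sven: ✗
patient=Rosa: ✗
patient=Wes: ✗
patient=Farah: ✓ → 47
patient=Tara: ✗
patient=Eve: ✗
patient=Carmen: ✗
patient=Mira: ✗
patient=Kai: ✗
patient=Quinn: ✓ → 78
patient=Zane: ✗
patient=Yara: ✗
patient=Xiu: ✗
bmi_sum = 47 + 78 = 125
—
[gen_sum: ward = 'GEN']
patient=Sven: ✓ → 39
patient=Rosa: ✗
patient=Wes: ✗
patient=Farah: ✗
patient=Tara: ✗
patient=Eve: ✗
patient=Carmen: ✗
patient=Mira: ✗
patient=Kai: ✓ → 81
patient=Quinn: ✗
patient=Zane: ✗
patient=Yara: ✗
patient=Xiu: ✗
gen_sum = 39 + 81 = 120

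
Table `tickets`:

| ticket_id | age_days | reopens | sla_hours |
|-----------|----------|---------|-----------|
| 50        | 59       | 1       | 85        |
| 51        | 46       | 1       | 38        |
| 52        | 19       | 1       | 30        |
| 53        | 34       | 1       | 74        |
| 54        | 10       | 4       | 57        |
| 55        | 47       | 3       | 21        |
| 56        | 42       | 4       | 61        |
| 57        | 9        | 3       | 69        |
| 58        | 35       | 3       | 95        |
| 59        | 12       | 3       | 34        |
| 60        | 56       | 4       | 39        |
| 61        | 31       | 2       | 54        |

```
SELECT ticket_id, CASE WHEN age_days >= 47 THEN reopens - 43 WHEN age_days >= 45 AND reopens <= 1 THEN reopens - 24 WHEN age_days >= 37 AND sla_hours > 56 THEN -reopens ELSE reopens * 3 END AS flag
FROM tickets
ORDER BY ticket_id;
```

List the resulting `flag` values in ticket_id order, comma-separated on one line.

-42, -23, 3, 3, 12, -40, -4, 9, 9, 9, -39, 6

ticket_id=50: age_days >= 47 → -42
ticket_id=51: age_days >= 45 AND reopens <= 1 → -23
ticket_id=52: ELSE → 3
ticket_id=53: ELSE → 3
ticket_id=54: ELSE → 12
ticket_id=55: age_days >= 47 → -40
ticket_id=56: age_days >= 37 AND sla_hours > 56 → -4
ticket_id=57: ELSE → 9
ticket_id=58: ELSE → 9
ticket_id=59: ELSE → 9
ticket_id=60: age_days >= 47 → -39
ticket_id=61: ELSE → 6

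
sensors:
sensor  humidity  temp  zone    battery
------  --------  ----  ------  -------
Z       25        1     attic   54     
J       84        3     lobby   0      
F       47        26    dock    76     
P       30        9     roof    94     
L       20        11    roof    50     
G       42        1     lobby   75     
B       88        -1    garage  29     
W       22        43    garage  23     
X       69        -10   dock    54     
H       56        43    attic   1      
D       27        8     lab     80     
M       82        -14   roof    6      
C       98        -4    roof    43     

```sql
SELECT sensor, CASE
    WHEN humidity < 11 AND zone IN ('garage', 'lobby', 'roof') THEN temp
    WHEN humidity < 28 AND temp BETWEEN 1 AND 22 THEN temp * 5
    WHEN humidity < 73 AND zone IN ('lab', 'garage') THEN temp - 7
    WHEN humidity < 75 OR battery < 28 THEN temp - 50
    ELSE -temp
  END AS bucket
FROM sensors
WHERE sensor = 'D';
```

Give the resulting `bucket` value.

sensor = D: humidity=27, temp=8, zone=lab, battery=80.
humidity < 11 AND zone IN ('garage', 'lobby', 'roof') → false
humidity < 28 AND temp BETWEEN 1 AND 22 → true → 40

40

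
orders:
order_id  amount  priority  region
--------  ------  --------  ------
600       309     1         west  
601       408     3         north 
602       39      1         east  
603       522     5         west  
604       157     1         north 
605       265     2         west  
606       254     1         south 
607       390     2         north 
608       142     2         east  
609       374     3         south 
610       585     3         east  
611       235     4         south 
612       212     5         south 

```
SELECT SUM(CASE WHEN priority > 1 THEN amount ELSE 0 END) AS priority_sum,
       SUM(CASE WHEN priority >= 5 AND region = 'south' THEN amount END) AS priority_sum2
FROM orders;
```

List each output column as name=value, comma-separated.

priority_sum=3133, priority_sum2=212

[priority_sum: priority > 1]
order_id=600: ✗
order_id=601: ✓ → 408
order_id=602: ✗
order_id=603: ✓ → 522
order_id=604: ✗
order_id=605: ✓ → 265
order_id=606: ✗
order_id=607: ✓ → 390
order_id=608: ✓ → 142
order_id=609: ✓ → 374
order_id=610: ✓ → 585
order_id=611: ✓ → 235
order_id=612: ✓ → 212
priority_sum = 408 + 522 + 265 + 390 + 142 + 374 + 585 + 235 + 212 = 3133
—
[priority_sum2: priority >= 5 AND region = 'south']
order_id=600: ✗
order_id=601: ✗
order_id=602: ✗
order_id=603: ✗
order_id=604: ✗
order_id=605: ✗
order_id=606: ✗
order_id=607: ✗
order_id=608: ✗
order_id=609: ✗
order_id=610: ✗
order_id=611: ✗
order_id=612: ✓ → 212
priority_sum2 = 212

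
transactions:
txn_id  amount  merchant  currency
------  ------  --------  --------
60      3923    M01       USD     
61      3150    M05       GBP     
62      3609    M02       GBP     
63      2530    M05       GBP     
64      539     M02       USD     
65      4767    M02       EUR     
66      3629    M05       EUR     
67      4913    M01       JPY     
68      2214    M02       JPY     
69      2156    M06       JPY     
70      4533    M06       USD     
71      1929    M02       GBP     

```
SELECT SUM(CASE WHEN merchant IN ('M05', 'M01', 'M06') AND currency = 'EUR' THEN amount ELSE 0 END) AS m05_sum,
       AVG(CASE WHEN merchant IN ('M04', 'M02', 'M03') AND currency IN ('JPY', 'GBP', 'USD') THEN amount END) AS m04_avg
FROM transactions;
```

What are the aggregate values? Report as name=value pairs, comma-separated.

[m05_sum: merchant IN ('M05', 'M01', 'M06') AND currency = 'EUR']
txn_id=60: ✗
txn_id=61: ✗
txn_id=62: ✗
txn_id=63: ✗
txn_id=64: ✗
txn_id=65: ✗
txn_id=66: ✓ → 3629
txn_id=67: ✗
txn_id=68: ✗
txn_id=69: ✗
txn_id=70: ✗
txn_id=71: ✗
m05_sum = 3629
—
[m04_avg: merchant IN ('M04', 'M02', 'M03') AND currency IN ('JPY', 'GBP', 'USD')]
txn_id=60: ✗
txn_id=61: ✗
txn_id=62: ✓ → 3609
txn_id=63: ✗
txn_id=64: ✓ → 539
txn_id=65: ✗
txn_id=66: ✗
txn_id=67: ✗
txn_id=68: ✓ → 2214
txn_id=69: ✗
txn_id=70: ✗
txn_id=71: ✓ → 1929
m04_avg = (3609 + 539 + 2214 + 1929) / 4 = 2072.75

m05_sum=3629, m04_avg=2072.75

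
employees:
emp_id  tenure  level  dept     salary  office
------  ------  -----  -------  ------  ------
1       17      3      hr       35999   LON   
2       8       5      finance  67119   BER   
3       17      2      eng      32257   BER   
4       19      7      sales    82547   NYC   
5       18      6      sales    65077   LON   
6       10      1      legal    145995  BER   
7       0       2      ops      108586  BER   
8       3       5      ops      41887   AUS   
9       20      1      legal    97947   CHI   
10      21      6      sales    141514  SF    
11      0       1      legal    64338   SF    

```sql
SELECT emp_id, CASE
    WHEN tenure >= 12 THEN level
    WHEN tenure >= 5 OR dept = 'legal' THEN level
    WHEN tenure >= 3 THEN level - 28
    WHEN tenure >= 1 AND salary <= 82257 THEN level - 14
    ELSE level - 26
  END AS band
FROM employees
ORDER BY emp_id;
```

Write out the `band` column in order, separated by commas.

3, 5, 2, 7, 6, 1, -24, -23, 1, 6, 1

emp_id=1: tenure >= 12 → 3
emp_id=2: tenure >= 5 OR dept = 'legal' → 5
emp_id=3: tenure >= 12 → 2
emp_id=4: tenure >= 12 → 7
emp_id=5: tenure >= 12 → 6
emp_id=6: tenure >= 5 OR dept = 'legal' → 1
emp_id=7: ELSE → -24
emp_id=8: tenure >= 3 → -23
emp_id=9: tenure >= 12 → 1
emp_id=10: tenure >= 12 → 6
emp_id=11: tenure >= 5 OR dept = 'legal' → 1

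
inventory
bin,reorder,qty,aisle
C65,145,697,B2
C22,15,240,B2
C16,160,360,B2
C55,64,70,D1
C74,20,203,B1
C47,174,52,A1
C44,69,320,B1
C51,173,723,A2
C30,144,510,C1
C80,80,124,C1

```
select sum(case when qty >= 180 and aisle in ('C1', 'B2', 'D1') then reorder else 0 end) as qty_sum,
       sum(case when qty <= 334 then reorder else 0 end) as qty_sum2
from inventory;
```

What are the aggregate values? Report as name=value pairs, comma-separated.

qty_sum=464, qty_sum2=422

[qty_sum: qty >= 180 and aisle in ('C1', 'B2', 'D1')]
bin=C65: ✓ → 145
bin=C22: ✓ → 15
bin=C16: ✓ → 160
bin=C55: ✗
bin=C74: ✗
bin=C47: ✗
bin=C44: ✗
bin=C51: ✗
bin=C30: ✓ → 144
bin=C80: ✗
qty_sum = 145 + 15 + 160 + 144 = 464
—
[qty_sum2: qty <= 334]
bin=C65: ✗
bin=C22: ✓ → 15
bin=C16: ✗
bin=C55: ✓ → 64
bin=C74: ✓ → 20
bin=C47: ✓ → 174
bin=C44: ✓ → 69
bin=C51: ✗
bin=C30: ✗
bin=C80: ✓ → 80
qty_sum2 = 15 + 64 + 20 + 174 + 69 + 80 = 422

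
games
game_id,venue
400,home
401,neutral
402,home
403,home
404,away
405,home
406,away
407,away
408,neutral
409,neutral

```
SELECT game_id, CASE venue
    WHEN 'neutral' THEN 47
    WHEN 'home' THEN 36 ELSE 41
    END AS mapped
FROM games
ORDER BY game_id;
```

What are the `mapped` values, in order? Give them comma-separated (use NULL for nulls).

game_id=400: venue='home' → 36
game_id=401: venue='neutral' → 47
game_id=402: venue='home' → 36
game_id=403: venue='home' → 36
game_id=404: ELSE → 41
game_id=405: venue='home' → 36
game_id=406: ELSE → 41
game_id=407: ELSE → 41
game_id=408: venue='neutral' → 47
game_id=409: venue='neutral' → 47

36, 47, 36, 36, 41, 36, 41, 41, 47, 47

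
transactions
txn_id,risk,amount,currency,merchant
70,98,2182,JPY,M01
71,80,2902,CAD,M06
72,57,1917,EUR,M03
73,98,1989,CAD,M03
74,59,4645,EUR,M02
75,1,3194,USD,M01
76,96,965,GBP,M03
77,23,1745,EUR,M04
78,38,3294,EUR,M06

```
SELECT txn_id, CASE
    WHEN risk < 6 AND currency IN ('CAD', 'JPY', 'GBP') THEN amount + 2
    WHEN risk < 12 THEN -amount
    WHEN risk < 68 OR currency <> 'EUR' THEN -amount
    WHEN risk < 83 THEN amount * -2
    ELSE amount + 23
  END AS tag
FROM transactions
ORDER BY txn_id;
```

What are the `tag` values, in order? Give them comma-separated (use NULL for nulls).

-2182, -2902, -1917, -1989, -4645, -3194, -965, -1745, -3294

txn_id=70: risk < 68 OR currency <> 'EUR' → -2182
txn_id=71: risk < 68 OR currency <> 'EUR' → -2902
txn_id=72: risk < 68 OR currency <> 'EUR' → -1917
txn_id=73: risk < 68 OR currency <> 'EUR' → -1989
txn_id=74: risk < 68 OR currency <> 'EUR' → -4645
txn_id=75: risk < 12 → -3194
txn_id=76: risk < 68 OR currency <> 'EUR' → -965
txn_id=77: risk < 68 OR currency <> 'EUR' → -1745
txn_id=78: risk < 68 OR currency <> 'EUR' → -3294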